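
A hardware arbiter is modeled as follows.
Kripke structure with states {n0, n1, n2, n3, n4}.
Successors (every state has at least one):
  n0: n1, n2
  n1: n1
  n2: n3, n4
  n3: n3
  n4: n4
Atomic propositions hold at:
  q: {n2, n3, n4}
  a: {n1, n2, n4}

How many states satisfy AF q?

3

AF q: least fixpoint, start Z0 = {n2, n3, n4}, add states with every successor in Z. Already a fixed point.
Sat(AF q) = {n2, n3, n4}
|Sat(AF q)| = |{n2, n3, n4}| = 3.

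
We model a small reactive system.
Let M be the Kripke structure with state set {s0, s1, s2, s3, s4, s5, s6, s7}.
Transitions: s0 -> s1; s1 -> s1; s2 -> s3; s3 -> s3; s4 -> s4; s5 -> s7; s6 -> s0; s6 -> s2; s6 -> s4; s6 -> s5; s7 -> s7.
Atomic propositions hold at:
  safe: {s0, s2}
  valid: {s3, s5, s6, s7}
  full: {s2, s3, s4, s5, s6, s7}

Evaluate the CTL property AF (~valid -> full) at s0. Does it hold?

No

Sat(~valid) = {s0, s1, s2, s4}
Sat(~valid -> full) = {s2, s3, s4, s5, s6, s7}
AF (~valid -> full): least fixpoint, start Z0 = {s2, s3, s4, s5, s6, s7}, add states with every successor in Z. Already a fixed point.
Sat(AF (~valid -> full)) = {s2, s3, s4, s5, s6, s7}
s0 ∉ Sat(AF (~valid -> full)) = {s2, s3, s4, s5, s6, s7}, so the formula does not hold at s0.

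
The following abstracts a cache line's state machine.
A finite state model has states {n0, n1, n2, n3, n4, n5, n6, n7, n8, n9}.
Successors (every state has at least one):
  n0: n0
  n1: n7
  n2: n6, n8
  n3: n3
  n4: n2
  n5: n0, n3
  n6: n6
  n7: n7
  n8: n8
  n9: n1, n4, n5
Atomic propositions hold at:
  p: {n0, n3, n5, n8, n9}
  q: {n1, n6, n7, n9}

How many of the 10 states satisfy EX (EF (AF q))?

AF q: least fixpoint, start Z0 = {n1, n6, n7, n9}, add states with every successor in Z. Already a fixed point.
Sat(AF q) = {n1, n6, n7, n9}
EF (AF q): least fixpoint, start Z0 = {n1, n6, n7, n9}, add states with some successor in Z. Z1 = {n1, n2, n6, n7, n9}; Z2 = {n1, n2, n4, n6, n7, n9}; fixed.
Sat(EF (AF q)) = {n1, n2, n4, n6, n7, n9}
Sat(EX (EF (AF q))) = {s : some successor in {n1, n2, n4, n6, n7, n9}} = {n1, n2, n4, n6, n7, n9}
|Sat(EX (EF (AF q)))| = |{n1, n2, n4, n6, n7, n9}| = 6.

6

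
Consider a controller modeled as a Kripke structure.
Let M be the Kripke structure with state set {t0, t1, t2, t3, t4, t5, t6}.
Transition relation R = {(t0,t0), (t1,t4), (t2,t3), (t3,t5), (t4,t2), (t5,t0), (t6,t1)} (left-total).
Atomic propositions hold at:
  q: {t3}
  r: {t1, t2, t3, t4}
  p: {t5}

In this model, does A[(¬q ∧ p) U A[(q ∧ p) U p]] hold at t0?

No

Sat(¬q) = {t0, t1, t2, t4, t5, t6}
Sat(¬q ∧ p) = {t5}
Sat(q ∧ p) = ∅
A[(q ∧ p) U p]: least fixpoint, start Z0 = Sat(p) = {t5}, add states in Sat(q ∧ p) with every successor in Z. Already a fixed point.
Sat(A[(q ∧ p) U p]) = {t5}
A[(¬q ∧ p) U A[(q ∧ p) U p]]: least fixpoint, start Z0 = Sat(A[(q ∧ p) U p]) = {t5}, add states in Sat(¬q ∧ p) with every successor in Z. Already a fixed point.
Sat(A[(¬q ∧ p) U A[(q ∧ p) U p]]) = {t5}
t0 ∉ Sat(A[(¬q ∧ p) U A[(q ∧ p) U p]]) = {t5}, so the formula does not hold at t0.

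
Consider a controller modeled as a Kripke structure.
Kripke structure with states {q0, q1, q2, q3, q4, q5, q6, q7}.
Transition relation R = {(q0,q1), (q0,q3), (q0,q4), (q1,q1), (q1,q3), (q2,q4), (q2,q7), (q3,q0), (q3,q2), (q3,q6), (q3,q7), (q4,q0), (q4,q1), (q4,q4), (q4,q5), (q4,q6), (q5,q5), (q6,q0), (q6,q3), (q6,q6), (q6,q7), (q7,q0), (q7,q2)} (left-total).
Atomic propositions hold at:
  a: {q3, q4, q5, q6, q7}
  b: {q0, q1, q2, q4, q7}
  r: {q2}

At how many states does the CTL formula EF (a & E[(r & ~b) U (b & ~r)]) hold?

Sat(~b) = {q3, q5, q6}
Sat(r & ~b) = ∅
Sat(~r) = {q0, q1, q3, q4, q5, q6, q7}
Sat(b & ~r) = {q0, q1, q4, q7}
E[(r & ~b) U (b & ~r)]: least fixpoint, start Z0 = Sat((b & ~r)) = {q0, q1, q4, q7}, add states in Sat(r & ~b) with some successor in Z. Already a fixed point.
Sat(E[(r & ~b) U (b & ~r)]) = {q0, q1, q4, q7}
Sat(a & E[(r & ~b) U (b & ~r)]) = {q4, q7}
EF (a & E[(r & ~b) U (b & ~r)]): least fixpoint, start Z0 = {q4, q7}, add states with some successor in Z. Z1 = {q0, q2, q3, q4, q6, q7}; Z2 = {q0, q1, q2, q3, q4, q6, q7}; fixed.
Sat(EF (a & E[(r & ~b) U (b & ~r)])) = {q0, q1, q2, q3, q4, q6, q7}
|Sat(EF (a & E[(r & ~b) U (b & ~r)]))| = |{q0, q1, q2, q3, q4, q6, q7}| = 7.

7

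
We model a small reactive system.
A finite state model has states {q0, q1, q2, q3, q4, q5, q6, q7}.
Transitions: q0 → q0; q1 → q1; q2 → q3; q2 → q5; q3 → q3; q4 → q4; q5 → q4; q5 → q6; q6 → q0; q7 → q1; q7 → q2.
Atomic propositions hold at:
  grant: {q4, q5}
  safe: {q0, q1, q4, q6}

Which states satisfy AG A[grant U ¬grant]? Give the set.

Sat(¬grant) = {q0, q1, q2, q3, q6, q7}
A[grant U ¬grant]: least fixpoint, start Z0 = Sat(¬grant) = {q0, q1, q2, q3, q6, q7}, add states in Sat(grant) with every successor in Z. Already a fixed point.
Sat(A[grant U ¬grant]) = {q0, q1, q2, q3, q6, q7}
AG A[grant U ¬grant]: greatest fixpoint, start Z0 = {q0, q1, q2, q3, q6, q7}, keep only states in Sat with every successor in Z. Z1 = {q0, q1, q3, q6, q7}; Z2 = {q0, q1, q3, q6}; fixed.
Sat(AG A[grant U ¬grant]) = {q0, q1, q3, q6}

{q0, q1, q3, q6}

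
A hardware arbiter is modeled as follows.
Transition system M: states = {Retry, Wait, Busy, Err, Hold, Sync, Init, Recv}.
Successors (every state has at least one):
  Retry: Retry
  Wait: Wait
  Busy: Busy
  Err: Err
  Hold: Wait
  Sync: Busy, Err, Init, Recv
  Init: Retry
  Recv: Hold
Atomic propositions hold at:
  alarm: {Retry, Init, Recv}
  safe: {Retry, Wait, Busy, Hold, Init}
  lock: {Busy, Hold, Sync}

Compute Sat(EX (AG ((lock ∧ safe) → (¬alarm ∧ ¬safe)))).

Sat(lock ∧ safe) = {Busy, Hold}
Sat(¬alarm) = {Wait, Busy, Err, Hold, Sync}
Sat(¬safe) = {Err, Sync, Recv}
Sat(¬alarm ∧ ¬safe) = {Err, Sync}
Sat((lock ∧ safe) → (¬alarm ∧ ¬safe)) = {Retry, Wait, Err, Sync, Init, Recv}
AG ((lock ∧ safe) → (¬alarm ∧ ¬safe)): greatest fixpoint, start Z0 = {Retry, Wait, Err, Sync, Init, Recv}, keep only states in Sat with every successor in Z. Z1 = {Retry, Wait, Err, Init}; fixed.
Sat(AG ((lock ∧ safe) → (¬alarm ∧ ¬safe))) = {Retry, Wait, Err, Init}
Sat(EX (AG ((lock ∧ safe) → (¬alarm ∧ ¬safe)))) = {s : some successor in {Retry, Wait, Err, Init}} = {Retry, Wait, Err, Hold, Sync, Init}

{Retry, Wait, Err, Hold, Sync, Init}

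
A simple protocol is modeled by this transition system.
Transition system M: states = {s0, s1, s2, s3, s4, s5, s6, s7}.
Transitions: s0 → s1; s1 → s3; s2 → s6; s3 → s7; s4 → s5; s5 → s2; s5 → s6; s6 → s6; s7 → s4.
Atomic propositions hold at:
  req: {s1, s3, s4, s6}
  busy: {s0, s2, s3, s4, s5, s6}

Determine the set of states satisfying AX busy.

{s1, s2, s4, s5, s6, s7}

Sat(AX busy) = {s : every successor in {s0, s2, s3, s4, s5, s6}} = {s1, s2, s4, s5, s6, s7}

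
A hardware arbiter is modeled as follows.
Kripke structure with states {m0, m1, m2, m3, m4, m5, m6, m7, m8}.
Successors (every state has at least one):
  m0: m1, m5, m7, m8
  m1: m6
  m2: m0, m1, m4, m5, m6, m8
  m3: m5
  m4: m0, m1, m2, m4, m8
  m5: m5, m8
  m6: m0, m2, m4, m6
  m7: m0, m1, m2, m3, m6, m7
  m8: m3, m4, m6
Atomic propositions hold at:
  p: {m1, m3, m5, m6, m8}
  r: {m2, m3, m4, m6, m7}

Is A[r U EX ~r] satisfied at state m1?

Sat(~r) = {m0, m1, m5, m8}
Sat(EX ~r) = {s : some successor in {m0, m1, m5, m8}} = {m0, m2, m3, m4, m5, m6, m7}
A[r U EX ~r]: least fixpoint, start Z0 = Sat(EX ~r) = {m0, m2, m3, m4, m5, m6, m7}, add states in Sat(r) with every successor in Z. Already a fixed point.
Sat(A[r U EX ~r]) = {m0, m2, m3, m4, m5, m6, m7}
m1 ∉ Sat(A[r U EX ~r]) = {m0, m2, m3, m4, m5, m6, m7}, so the formula does not hold at m1.

No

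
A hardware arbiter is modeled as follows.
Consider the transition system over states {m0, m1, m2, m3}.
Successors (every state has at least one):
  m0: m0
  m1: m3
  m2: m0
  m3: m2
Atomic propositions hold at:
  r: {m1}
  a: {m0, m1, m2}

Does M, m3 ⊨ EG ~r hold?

Yes

Sat(~r) = {m0, m2, m3}
EG ~r: greatest fixpoint, start Z0 = {m0, m2, m3}, keep only states in Sat with some successor in Z. Already a fixed point.
Sat(EG ~r) = {m0, m2, m3}
m3 ∈ Sat(EG ~r) = {m0, m2, m3}, so the formula holds at m3.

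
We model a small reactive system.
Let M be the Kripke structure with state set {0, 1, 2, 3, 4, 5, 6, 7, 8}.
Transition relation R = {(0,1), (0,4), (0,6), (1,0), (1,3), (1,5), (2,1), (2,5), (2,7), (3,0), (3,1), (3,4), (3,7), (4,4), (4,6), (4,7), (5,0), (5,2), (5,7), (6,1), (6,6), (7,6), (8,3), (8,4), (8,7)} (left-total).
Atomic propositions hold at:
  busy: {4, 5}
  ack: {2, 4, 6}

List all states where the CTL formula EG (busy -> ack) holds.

Sat(busy -> ack) = {0, 1, 2, 3, 4, 6, 7, 8}
EG (busy -> ack): greatest fixpoint, start Z0 = {0, 1, 2, 3, 4, 6, 7, 8}, keep only states in Sat with some successor in Z. Already a fixed point.
Sat(EG (busy -> ack)) = {0, 1, 2, 3, 4, 6, 7, 8}

{0, 1, 2, 3, 4, 6, 7, 8}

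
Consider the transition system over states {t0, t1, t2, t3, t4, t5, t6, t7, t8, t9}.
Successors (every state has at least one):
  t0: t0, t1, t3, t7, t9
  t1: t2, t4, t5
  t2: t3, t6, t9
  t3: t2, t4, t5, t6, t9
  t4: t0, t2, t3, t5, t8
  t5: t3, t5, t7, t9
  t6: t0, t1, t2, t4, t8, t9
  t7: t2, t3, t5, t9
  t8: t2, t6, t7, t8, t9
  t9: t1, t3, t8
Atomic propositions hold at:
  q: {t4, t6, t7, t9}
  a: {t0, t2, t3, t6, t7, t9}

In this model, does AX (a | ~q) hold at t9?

Yes

Sat(~q) = {t0, t1, t2, t3, t5, t8}
Sat(a | ~q) = {t0, t1, t2, t3, t5, t6, t7, t8, t9}
Sat(AX (a | ~q)) = {s : every successor in {t0, t1, t2, t3, t5, t6, t7, t8, t9}} = {t0, t2, t4, t5, t7, t8, t9}
t9 ∈ Sat(AX (a | ~q)) = {t0, t2, t4, t5, t7, t8, t9}, so the formula holds at t9.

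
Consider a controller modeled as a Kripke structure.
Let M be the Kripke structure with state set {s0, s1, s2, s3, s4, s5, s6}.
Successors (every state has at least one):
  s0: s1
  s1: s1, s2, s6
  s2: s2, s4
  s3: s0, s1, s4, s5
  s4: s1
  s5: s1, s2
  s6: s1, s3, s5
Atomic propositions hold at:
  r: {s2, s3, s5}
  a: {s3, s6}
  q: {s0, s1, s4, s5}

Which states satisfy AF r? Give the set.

AF r: least fixpoint, start Z0 = {s2, s3, s5}, add states with every successor in Z. Already a fixed point.
Sat(AF r) = {s2, s3, s5}

{s2, s3, s5}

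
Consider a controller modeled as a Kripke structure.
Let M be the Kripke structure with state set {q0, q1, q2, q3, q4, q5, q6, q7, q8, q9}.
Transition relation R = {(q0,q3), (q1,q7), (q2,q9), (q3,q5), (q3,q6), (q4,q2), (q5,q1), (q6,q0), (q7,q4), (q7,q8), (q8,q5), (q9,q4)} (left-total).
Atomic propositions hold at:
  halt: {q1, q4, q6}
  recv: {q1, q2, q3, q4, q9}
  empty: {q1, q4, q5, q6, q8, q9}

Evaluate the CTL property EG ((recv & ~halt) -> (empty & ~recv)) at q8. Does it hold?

Yes

Sat(~halt) = {q0, q2, q3, q5, q7, q8, q9}
Sat(recv & ~halt) = {q2, q3, q9}
Sat(~recv) = {q0, q5, q6, q7, q8}
Sat(empty & ~recv) = {q5, q6, q8}
Sat((recv & ~halt) -> (empty & ~recv)) = {q0, q1, q4, q5, q6, q7, q8}
EG ((recv & ~halt) -> (empty & ~recv)): greatest fixpoint, start Z0 = {q0, q1, q4, q5, q6, q7, q8}, keep only states in Sat with some successor in Z. Z1 = {q1, q5, q6, q7, q8}; Z2 = {q1, q5, q7, q8}; fixed.
Sat(EG ((recv & ~halt) -> (empty & ~recv))) = {q1, q5, q7, q8}
q8 ∈ Sat(EG ((recv & ~halt) -> (empty & ~recv))) = {q1, q5, q7, q8}, so the formula holds at q8.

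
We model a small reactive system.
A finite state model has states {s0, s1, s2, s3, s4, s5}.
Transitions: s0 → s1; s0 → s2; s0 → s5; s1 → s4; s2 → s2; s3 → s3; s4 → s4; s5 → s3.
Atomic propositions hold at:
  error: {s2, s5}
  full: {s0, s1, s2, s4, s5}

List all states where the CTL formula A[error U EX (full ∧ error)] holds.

Sat(full ∧ error) = {s2, s5}
Sat(EX (full ∧ error)) = {s : some successor in {s2, s5}} = {s0, s2}
A[error U EX (full ∧ error)]: least fixpoint, start Z0 = Sat(EX (full ∧ error)) = {s0, s2}, add states in Sat(error) with every successor in Z. Already a fixed point.
Sat(A[error U EX (full ∧ error)]) = {s0, s2}

{s0, s2}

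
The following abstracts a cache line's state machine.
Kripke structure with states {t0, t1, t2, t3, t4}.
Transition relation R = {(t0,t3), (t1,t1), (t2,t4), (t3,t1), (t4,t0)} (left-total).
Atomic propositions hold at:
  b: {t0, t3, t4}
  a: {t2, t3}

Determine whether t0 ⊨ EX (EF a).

EF a: least fixpoint, start Z0 = {t2, t3}, add states with some successor in Z. Z1 = {t0, t2, t3}; Z2 = {t0, t2, t3, t4}; fixed.
Sat(EF a) = {t0, t2, t3, t4}
Sat(EX (EF a)) = {s : some successor in {t0, t2, t3, t4}} = {t0, t2, t4}
t0 ∈ Sat(EX (EF a)) = {t0, t2, t4}, so the formula holds at t0.

Yes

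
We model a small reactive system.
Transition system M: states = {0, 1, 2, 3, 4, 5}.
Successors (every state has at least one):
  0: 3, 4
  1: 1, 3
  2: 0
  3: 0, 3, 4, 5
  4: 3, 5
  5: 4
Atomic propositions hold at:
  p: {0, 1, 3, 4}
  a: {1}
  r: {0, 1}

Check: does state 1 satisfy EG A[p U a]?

Yes

A[p U a]: least fixpoint, start Z0 = Sat(a) = {1}, add states in Sat(p) with every successor in Z. Already a fixed point.
Sat(A[p U a]) = {1}
EG A[p U a]: greatest fixpoint, start Z0 = {1}, keep only states in Sat with some successor in Z. Already a fixed point.
Sat(EG A[p U a]) = {1}
1 ∈ Sat(EG A[p U a]) = {1}, so the formula holds at 1.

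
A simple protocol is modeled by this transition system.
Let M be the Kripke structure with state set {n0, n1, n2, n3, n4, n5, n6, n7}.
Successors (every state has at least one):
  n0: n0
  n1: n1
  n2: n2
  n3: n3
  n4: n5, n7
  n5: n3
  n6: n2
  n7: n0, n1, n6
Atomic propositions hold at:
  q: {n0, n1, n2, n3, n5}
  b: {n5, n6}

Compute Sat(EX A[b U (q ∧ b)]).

{n4}

Sat(q ∧ b) = {n5}
A[b U (q ∧ b)]: least fixpoint, start Z0 = Sat((q ∧ b)) = {n5}, add states in Sat(b) with every successor in Z. Already a fixed point.
Sat(A[b U (q ∧ b)]) = {n5}
Sat(EX A[b U (q ∧ b)]) = {s : some successor in {n5}} = {n4}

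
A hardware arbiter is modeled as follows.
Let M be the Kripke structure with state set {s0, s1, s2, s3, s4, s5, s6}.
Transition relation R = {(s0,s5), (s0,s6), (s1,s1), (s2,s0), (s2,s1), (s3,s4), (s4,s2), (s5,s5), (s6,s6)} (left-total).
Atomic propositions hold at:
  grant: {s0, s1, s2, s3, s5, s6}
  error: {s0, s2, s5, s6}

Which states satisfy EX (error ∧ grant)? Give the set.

{s0, s2, s4, s5, s6}

Sat(error ∧ grant) = {s0, s2, s5, s6}
Sat(EX (error ∧ grant)) = {s : some successor in {s0, s2, s5, s6}} = {s0, s2, s4, s5, s6}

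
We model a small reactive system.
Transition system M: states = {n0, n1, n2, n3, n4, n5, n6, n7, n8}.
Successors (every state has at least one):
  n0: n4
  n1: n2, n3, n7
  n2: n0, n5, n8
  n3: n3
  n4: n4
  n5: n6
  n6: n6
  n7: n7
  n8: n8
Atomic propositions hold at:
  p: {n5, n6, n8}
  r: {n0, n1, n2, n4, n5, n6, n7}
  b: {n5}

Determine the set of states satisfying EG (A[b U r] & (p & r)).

{n5, n6}

A[b U r]: least fixpoint, start Z0 = Sat(r) = {n0, n1, n2, n4, n5, n6, n7}, add states in Sat(b) with every successor in Z. Already a fixed point.
Sat(A[b U r]) = {n0, n1, n2, n4, n5, n6, n7}
Sat(p & r) = {n5, n6}
Sat(A[b U r] & (p & r)) = {n5, n6}
EG (A[b U r] & (p & r)): greatest fixpoint, start Z0 = {n5, n6}, keep only states in Sat with some successor in Z. Already a fixed point.
Sat(EG (A[b U r] & (p & r))) = {n5, n6}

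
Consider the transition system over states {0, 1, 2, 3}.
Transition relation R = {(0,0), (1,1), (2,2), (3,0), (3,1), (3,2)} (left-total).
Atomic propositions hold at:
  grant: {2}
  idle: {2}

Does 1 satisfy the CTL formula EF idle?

No

EF idle: least fixpoint, start Z0 = {2}, add states with some successor in Z. Z1 = {2, 3}; fixed.
Sat(EF idle) = {2, 3}
1 ∉ Sat(EF idle) = {2, 3}, so the formula does not hold at 1.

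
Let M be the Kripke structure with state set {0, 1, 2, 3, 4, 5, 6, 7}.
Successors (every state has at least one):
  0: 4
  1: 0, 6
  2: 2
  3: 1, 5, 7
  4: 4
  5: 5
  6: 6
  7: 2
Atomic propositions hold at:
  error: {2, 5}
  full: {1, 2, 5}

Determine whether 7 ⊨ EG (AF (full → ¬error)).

Sat(¬error) = {0, 1, 3, 4, 6, 7}
Sat(full → ¬error) = {0, 1, 3, 4, 6, 7}
AF (full → ¬error): least fixpoint, start Z0 = {0, 1, 3, 4, 6, 7}, add states with every successor in Z. Already a fixed point.
Sat(AF (full → ¬error)) = {0, 1, 3, 4, 6, 7}
EG (AF (full → ¬error)): greatest fixpoint, start Z0 = {0, 1, 3, 4, 6, 7}, keep only states in Sat with some successor in Z. Z1 = {0, 1, 3, 4, 6}; fixed.
Sat(EG (AF (full → ¬error))) = {0, 1, 3, 4, 6}
7 ∉ Sat(EG (AF (full → ¬error))) = {0, 1, 3, 4, 6}, so the formula does not hold at 7.

No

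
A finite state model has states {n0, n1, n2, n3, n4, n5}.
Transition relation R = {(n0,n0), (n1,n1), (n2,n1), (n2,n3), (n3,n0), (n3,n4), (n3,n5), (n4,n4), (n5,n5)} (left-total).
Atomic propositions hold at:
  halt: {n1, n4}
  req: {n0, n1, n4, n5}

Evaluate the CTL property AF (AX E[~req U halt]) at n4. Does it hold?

Yes

Sat(~req) = {n2, n3}
E[~req U halt]: least fixpoint, start Z0 = Sat(halt) = {n1, n4}, add states in Sat(~req) with some successor in Z. Z1 = {n1, n2, n3, n4}; fixed.
Sat(E[~req U halt]) = {n1, n2, n3, n4}
Sat(AX E[~req U halt]) = {s : every successor in {n1, n2, n3, n4}} = {n1, n2, n4}
AF (AX E[~req U halt]): least fixpoint, start Z0 = {n1, n2, n4}, add states with every successor in Z. Already a fixed point.
Sat(AF (AX E[~req U halt])) = {n1, n2, n4}
n4 ∈ Sat(AF (AX E[~req U halt])) = {n1, n2, n4}, so the formula holds at n4.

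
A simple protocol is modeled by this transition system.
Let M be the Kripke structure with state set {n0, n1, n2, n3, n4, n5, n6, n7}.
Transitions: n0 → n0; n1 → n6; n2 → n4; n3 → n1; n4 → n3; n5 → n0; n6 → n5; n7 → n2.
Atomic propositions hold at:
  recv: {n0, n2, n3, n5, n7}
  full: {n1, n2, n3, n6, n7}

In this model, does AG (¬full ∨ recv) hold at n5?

Sat(¬full) = {n0, n4, n5}
Sat(¬full ∨ recv) = {n0, n2, n3, n4, n5, n7}
AG (¬full ∨ recv): greatest fixpoint, start Z0 = {n0, n2, n3, n4, n5, n7}, keep only states in Sat with every successor in Z. Z1 = {n0, n2, n4, n5, n7}; Z2 = {n0, n2, n5, n7}; Z3 = {n0, n5, n7}; Z4 = {n0, n5}; fixed.
Sat(AG (¬full ∨ recv)) = {n0, n5}
n5 ∈ Sat(AG (¬full ∨ recv)) = {n0, n5}, so the formula holds at n5.

Yes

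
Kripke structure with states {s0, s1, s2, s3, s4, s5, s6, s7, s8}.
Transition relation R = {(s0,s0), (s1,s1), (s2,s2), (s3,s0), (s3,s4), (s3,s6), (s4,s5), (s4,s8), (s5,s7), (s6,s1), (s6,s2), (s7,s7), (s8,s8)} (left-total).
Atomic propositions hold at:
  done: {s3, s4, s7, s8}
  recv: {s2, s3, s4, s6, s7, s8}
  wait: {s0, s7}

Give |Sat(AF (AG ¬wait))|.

Sat(¬wait) = {s1, s2, s3, s4, s5, s6, s8}
AG ¬wait: greatest fixpoint, start Z0 = {s1, s2, s3, s4, s5, s6, s8}, keep only states in Sat with every successor in Z. Z1 = {s1, s2, s4, s6, s8}; Z2 = {s1, s2, s6, s8}; fixed.
Sat(AG ¬wait) = {s1, s2, s6, s8}
AF (AG ¬wait): least fixpoint, start Z0 = {s1, s2, s6, s8}, add states with every successor in Z. Already a fixed point.
Sat(AF (AG ¬wait)) = {s1, s2, s6, s8}
|Sat(AF (AG ¬wait))| = |{s1, s2, s6, s8}| = 4.

4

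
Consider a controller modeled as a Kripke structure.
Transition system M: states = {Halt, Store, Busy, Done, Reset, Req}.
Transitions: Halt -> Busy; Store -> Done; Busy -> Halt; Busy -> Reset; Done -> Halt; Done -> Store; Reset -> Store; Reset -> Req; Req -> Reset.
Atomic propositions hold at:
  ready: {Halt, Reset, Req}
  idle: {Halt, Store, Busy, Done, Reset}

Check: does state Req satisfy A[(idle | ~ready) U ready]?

Yes

Sat(~ready) = {Store, Busy, Done}
Sat(idle | ~ready) = {Halt, Store, Busy, Done, Reset}
A[(idle | ~ready) U ready]: least fixpoint, start Z0 = Sat(ready) = {Halt, Reset, Req}, add states in Sat(idle | ~ready) with every successor in Z. Z1 = {Halt, Busy, Reset, Req}; fixed.
Sat(A[(idle | ~ready) U ready]) = {Halt, Busy, Reset, Req}
Req ∈ Sat(A[(idle | ~ready) U ready]) = {Halt, Busy, Reset, Req}, so the formula holds at Req.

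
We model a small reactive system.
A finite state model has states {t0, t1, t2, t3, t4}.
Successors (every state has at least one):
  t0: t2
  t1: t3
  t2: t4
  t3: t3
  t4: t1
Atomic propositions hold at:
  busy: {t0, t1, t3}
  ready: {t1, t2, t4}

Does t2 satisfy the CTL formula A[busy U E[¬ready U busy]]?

Sat(¬ready) = {t0, t3}
E[¬ready U busy]: least fixpoint, start Z0 = Sat(busy) = {t0, t1, t3}, add states in Sat(¬ready) with some successor in Z. Already a fixed point.
Sat(E[¬ready U busy]) = {t0, t1, t3}
A[busy U E[¬ready U busy]]: least fixpoint, start Z0 = Sat(E[¬ready U busy]) = {t0, t1, t3}, add states in Sat(busy) with every successor in Z. Already a fixed point.
Sat(A[busy U E[¬ready U busy]]) = {t0, t1, t3}
t2 ∉ Sat(A[busy U E[¬ready U busy]]) = {t0, t1, t3}, so the formula does not hold at t2.

No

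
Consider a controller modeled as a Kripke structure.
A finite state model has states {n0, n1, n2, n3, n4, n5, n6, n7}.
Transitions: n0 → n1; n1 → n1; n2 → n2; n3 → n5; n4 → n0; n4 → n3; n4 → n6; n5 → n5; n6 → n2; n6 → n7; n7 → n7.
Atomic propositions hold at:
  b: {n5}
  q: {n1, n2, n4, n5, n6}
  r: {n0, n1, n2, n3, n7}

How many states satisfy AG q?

3

AG q: greatest fixpoint, start Z0 = {n1, n2, n4, n5, n6}, keep only states in Sat with every successor in Z. Z1 = {n1, n2, n5}; fixed.
Sat(AG q) = {n1, n2, n5}
|Sat(AG q)| = |{n1, n2, n5}| = 3.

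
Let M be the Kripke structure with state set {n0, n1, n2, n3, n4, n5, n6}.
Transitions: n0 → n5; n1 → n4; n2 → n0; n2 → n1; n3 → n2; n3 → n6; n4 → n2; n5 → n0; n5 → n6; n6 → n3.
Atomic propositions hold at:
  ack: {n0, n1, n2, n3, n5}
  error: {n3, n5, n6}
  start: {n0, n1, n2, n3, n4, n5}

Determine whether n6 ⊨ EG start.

No

EG start: greatest fixpoint, start Z0 = {n0, n1, n2, n3, n4, n5}, keep only states in Sat with some successor in Z. Already a fixed point.
Sat(EG start) = {n0, n1, n2, n3, n4, n5}
n6 ∉ Sat(EG start) = {n0, n1, n2, n3, n4, n5}, so the formula does not hold at n6.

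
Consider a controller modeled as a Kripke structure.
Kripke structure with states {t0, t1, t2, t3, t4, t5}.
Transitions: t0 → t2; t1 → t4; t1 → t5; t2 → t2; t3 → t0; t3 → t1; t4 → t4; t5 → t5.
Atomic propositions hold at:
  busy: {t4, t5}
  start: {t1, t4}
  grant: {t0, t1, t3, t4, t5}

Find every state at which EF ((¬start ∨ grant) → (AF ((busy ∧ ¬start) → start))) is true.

Sat(¬start) = {t0, t2, t3, t5}
Sat(¬start ∨ grant) = {t0, t1, t2, t3, t4, t5}
Sat(busy ∧ ¬start) = {t5}
Sat((busy ∧ ¬start) → start) = {t0, t1, t2, t3, t4}
AF ((busy ∧ ¬start) → start): least fixpoint, start Z0 = {t0, t1, t2, t3, t4}, add states with every successor in Z. Already a fixed point.
Sat(AF ((busy ∧ ¬start) → start)) = {t0, t1, t2, t3, t4}
Sat((¬start ∨ grant) → (AF ((busy ∧ ¬start) → start))) = {t0, t1, t2, t3, t4}
EF ((¬start ∨ grant) → (AF ((busy ∧ ¬start) → start))): least fixpoint, start Z0 = {t0, t1, t2, t3, t4}, add states with some successor in Z. Already a fixed point.
Sat(EF ((¬start ∨ grant) → (AF ((busy ∧ ¬start) → start)))) = {t0, t1, t2, t3, t4}

{t0, t1, t2, t3, t4}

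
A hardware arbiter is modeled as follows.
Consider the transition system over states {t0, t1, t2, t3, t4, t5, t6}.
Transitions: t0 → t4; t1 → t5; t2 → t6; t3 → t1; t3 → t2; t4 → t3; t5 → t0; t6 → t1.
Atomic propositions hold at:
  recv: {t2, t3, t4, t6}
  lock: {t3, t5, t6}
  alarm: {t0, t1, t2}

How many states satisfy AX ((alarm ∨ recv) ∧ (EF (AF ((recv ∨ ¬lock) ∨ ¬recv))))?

Sat(alarm ∨ recv) = {t0, t1, t2, t3, t4, t6}
Sat(¬lock) = {t0, t1, t2, t4}
Sat(recv ∨ ¬lock) = {t0, t1, t2, t3, t4, t6}
Sat(¬recv) = {t0, t1, t5}
Sat((recv ∨ ¬lock) ∨ ¬recv) = {t0, t1, t2, t3, t4, t5, t6}
AF ((recv ∨ ¬lock) ∨ ¬recv): least fixpoint, start Z0 = {t0, t1, t2, t3, t4, t5, t6}, add states with every successor in Z. Already a fixed point.
Sat(AF ((recv ∨ ¬lock) ∨ ¬recv)) = {t0, t1, t2, t3, t4, t5, t6}
EF (AF ((recv ∨ ¬lock) ∨ ¬recv)): least fixpoint, start Z0 = {t0, t1, t2, t3, t4, t5, t6}, add states with some successor in Z. Already a fixed point.
Sat(EF (AF ((recv ∨ ¬lock) ∨ ¬recv))) = {t0, t1, t2, t3, t4, t5, t6}
Sat((alarm ∨ recv) ∧ (EF (AF ((recv ∨ ¬lock) ∨ ¬recv)))) = {t0, t1, t2, t3, t4, t6}
Sat(AX ((alarm ∨ recv) ∧ (EF (AF ((recv ∨ ¬lock) ∨ ¬recv))))) = {s : every successor in {t0, t1, t2, t3, t4, t6}} = {t0, t2, t3, t4, t5, t6}
|Sat(AX ((alarm ∨ recv) ∧ (EF (AF ((recv ∨ ¬lock) ∨ ¬recv)))))| = |{t0, t2, t3, t4, t5, t6}| = 6.

6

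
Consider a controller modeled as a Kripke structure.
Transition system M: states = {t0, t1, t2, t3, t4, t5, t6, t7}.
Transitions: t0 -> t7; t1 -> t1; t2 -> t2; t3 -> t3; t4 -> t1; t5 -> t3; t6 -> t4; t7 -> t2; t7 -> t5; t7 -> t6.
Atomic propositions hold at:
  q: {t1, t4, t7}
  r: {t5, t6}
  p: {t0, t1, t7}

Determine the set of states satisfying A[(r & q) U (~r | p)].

{t0, t1, t2, t3, t4, t7}

Sat(r & q) = ∅
Sat(~r) = {t0, t1, t2, t3, t4, t7}
Sat(~r | p) = {t0, t1, t2, t3, t4, t7}
A[(r & q) U (~r | p)]: least fixpoint, start Z0 = Sat((~r | p)) = {t0, t1, t2, t3, t4, t7}, add states in Sat(r & q) with every successor in Z. Already a fixed point.
Sat(A[(r & q) U (~r | p)]) = {t0, t1, t2, t3, t4, t7}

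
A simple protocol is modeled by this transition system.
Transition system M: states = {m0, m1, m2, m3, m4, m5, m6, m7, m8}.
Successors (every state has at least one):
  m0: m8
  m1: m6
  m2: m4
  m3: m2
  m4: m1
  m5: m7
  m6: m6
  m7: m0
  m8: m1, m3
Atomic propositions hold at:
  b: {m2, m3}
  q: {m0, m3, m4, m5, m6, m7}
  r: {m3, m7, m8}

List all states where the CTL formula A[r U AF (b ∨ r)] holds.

{m0, m2, m3, m5, m7, m8}

Sat(b ∨ r) = {m2, m3, m7, m8}
AF (b ∨ r): least fixpoint, start Z0 = {m2, m3, m7, m8}, add states with every successor in Z. Z1 = {m0, m2, m3, m5, m7, m8}; fixed.
Sat(AF (b ∨ r)) = {m0, m2, m3, m5, m7, m8}
A[r U AF (b ∨ r)]: least fixpoint, start Z0 = Sat(AF (b ∨ r)) = {m0, m2, m3, m5, m7, m8}, add states in Sat(r) with every successor in Z. Already a fixed point.
Sat(A[r U AF (b ∨ r)]) = {m0, m2, m3, m5, m7, m8}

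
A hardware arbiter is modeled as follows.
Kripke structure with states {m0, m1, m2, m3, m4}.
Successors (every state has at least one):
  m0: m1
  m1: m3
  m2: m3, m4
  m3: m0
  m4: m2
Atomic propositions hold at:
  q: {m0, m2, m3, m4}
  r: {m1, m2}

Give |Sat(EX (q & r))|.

Sat(q & r) = {m2}
Sat(EX (q & r)) = {s : some successor in {m2}} = {m4}
|Sat(EX (q & r))| = |{m4}| = 1.

1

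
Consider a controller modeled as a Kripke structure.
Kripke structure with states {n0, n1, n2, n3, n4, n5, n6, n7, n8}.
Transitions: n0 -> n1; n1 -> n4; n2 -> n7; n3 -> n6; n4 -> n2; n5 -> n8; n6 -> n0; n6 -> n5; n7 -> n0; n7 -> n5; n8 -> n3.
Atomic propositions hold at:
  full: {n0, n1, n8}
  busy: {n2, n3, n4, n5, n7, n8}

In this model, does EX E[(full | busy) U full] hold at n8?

No

Sat(full | busy) = {n0, n1, n2, n3, n4, n5, n7, n8}
E[(full | busy) U full]: least fixpoint, start Z0 = Sat(full) = {n0, n1, n8}, add states in Sat(full | busy) with some successor in Z. Z1 = {n0, n1, n5, n7, n8}; Z2 = {n0, n1, n2, n5, n7, n8}; Z3 = {n0, n1, n2, n4, n5, n7, n8}; fixed.
Sat(E[(full | busy) U full]) = {n0, n1, n2, n4, n5, n7, n8}
Sat(EX E[(full | busy) U full]) = {s : some successor in {n0, n1, n2, n4, n5, n7, n8}} = {n0, n1, n2, n4, n5, n6, n7}
n8 ∉ Sat(EX E[(full | busy) U full]) = {n0, n1, n2, n4, n5, n6, n7}, so the formula does not hold at n8.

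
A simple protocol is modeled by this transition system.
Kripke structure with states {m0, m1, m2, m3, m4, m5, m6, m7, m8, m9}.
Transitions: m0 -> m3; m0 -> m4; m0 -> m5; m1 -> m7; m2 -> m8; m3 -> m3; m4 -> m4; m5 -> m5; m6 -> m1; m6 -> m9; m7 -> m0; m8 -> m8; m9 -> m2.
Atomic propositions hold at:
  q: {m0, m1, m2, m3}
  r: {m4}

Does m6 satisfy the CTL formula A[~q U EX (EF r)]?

Sat(~q) = {m4, m5, m6, m7, m8, m9}
EF r: least fixpoint, start Z0 = {m4}, add states with some successor in Z. Z1 = {m0, m4}; Z2 = {m0, m4, m7}; Z3 = {m0, m1, m4, m7}; Z4 = {m0, m1, m4, m6, m7}; fixed.
Sat(EF r) = {m0, m1, m4, m6, m7}
Sat(EX (EF r)) = {s : some successor in {m0, m1, m4, m6, m7}} = {m0, m1, m4, m6, m7}
A[~q U EX (EF r)]: least fixpoint, start Z0 = Sat(EX (EF r)) = {m0, m1, m4, m6, m7}, add states in Sat(~q) with every successor in Z. Already a fixed point.
Sat(A[~q U EX (EF r)]) = {m0, m1, m4, m6, m7}
m6 ∈ Sat(A[~q U EX (EF r)]) = {m0, m1, m4, m6, m7}, so the formula holds at m6.

Yes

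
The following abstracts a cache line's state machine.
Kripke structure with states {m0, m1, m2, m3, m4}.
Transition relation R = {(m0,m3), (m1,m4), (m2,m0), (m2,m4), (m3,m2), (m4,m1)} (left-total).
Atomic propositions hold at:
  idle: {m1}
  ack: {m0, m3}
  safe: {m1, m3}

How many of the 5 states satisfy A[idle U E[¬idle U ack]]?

Sat(¬idle) = {m0, m2, m3, m4}
E[¬idle U ack]: least fixpoint, start Z0 = Sat(ack) = {m0, m3}, add states in Sat(¬idle) with some successor in Z. Z1 = {m0, m2, m3}; fixed.
Sat(E[¬idle U ack]) = {m0, m2, m3}
A[idle U E[¬idle U ack]]: least fixpoint, start Z0 = Sat(E[¬idle U ack]) = {m0, m2, m3}, add states in Sat(idle) with every successor in Z. Already a fixed point.
Sat(A[idle U E[¬idle U ack]]) = {m0, m2, m3}
|Sat(A[idle U E[¬idle U ack]])| = |{m0, m2, m3}| = 3.

3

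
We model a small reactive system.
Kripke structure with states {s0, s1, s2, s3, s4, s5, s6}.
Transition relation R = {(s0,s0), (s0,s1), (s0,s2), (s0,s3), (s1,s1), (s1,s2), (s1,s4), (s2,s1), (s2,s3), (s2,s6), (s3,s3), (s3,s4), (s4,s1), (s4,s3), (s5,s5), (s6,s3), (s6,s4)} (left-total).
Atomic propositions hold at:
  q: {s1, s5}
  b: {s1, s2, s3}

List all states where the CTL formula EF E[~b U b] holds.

Sat(~b) = {s0, s4, s5, s6}
E[~b U b]: least fixpoint, start Z0 = Sat(b) = {s1, s2, s3}, add states in Sat(~b) with some successor in Z. Z1 = {s0, s1, s2, s3, s4, s6}; fixed.
Sat(E[~b U b]) = {s0, s1, s2, s3, s4, s6}
EF E[~b U b]: least fixpoint, start Z0 = {s0, s1, s2, s3, s4, s6}, add states with some successor in Z. Already a fixed point.
Sat(EF E[~b U b]) = {s0, s1, s2, s3, s4, s6}

{s0, s1, s2, s3, s4, s6}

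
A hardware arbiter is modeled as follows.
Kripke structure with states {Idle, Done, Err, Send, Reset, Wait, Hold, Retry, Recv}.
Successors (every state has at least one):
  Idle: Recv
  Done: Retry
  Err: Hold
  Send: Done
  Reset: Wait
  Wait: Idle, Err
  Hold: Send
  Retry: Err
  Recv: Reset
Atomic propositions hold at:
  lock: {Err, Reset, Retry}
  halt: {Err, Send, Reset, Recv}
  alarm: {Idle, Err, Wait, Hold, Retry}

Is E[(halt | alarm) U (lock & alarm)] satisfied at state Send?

Sat(halt | alarm) = {Idle, Err, Send, Reset, Wait, Hold, Retry, Recv}
Sat(lock & alarm) = {Err, Retry}
E[(halt | alarm) U (lock & alarm)]: least fixpoint, start Z0 = Sat((lock & alarm)) = {Err, Retry}, add states in Sat(halt | alarm) with some successor in Z. Z1 = {Err, Wait, Retry}; Z2 = {Err, Reset, Wait, Retry}; Z3 = {Err, Reset, Wait, Retry, Recv}; Z4 = {Idle, Err, Reset, Wait, Retry, Recv}; fixed.
Sat(E[(halt | alarm) U (lock & alarm)]) = {Idle, Err, Reset, Wait, Retry, Recv}
Send ∉ Sat(E[(halt | alarm) U (lock & alarm)]) = {Idle, Err, Reset, Wait, Retry, Recv}, so the formula does not hold at Send.

No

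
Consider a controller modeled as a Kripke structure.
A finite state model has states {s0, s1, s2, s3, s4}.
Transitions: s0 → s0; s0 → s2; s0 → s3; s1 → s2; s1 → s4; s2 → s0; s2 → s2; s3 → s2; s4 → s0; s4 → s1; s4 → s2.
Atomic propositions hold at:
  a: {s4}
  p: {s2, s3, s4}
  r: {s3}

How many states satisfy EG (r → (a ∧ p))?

Sat(a ∧ p) = {s4}
Sat(r → (a ∧ p)) = {s0, s1, s2, s4}
EG (r → (a ∧ p)): greatest fixpoint, start Z0 = {s0, s1, s2, s4}, keep only states in Sat with some successor in Z. Already a fixed point.
Sat(EG (r → (a ∧ p))) = {s0, s1, s2, s4}
|Sat(EG (r → (a ∧ p)))| = |{s0, s1, s2, s4}| = 4.

4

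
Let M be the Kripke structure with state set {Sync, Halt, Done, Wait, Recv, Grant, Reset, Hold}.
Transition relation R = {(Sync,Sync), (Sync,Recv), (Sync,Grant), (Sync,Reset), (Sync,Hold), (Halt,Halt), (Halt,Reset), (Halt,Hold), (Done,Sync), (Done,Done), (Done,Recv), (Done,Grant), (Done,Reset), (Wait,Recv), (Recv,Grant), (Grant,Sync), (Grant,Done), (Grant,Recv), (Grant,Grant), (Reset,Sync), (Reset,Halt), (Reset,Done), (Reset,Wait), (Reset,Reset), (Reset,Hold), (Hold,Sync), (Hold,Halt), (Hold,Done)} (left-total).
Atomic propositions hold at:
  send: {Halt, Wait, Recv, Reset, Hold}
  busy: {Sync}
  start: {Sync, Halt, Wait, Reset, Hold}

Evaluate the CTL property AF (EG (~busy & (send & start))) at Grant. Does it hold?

No

Sat(~busy) = {Halt, Done, Wait, Recv, Grant, Reset, Hold}
Sat(send & start) = {Halt, Wait, Reset, Hold}
Sat(~busy & (send & start)) = {Halt, Wait, Reset, Hold}
EG (~busy & (send & start)): greatest fixpoint, start Z0 = {Halt, Wait, Reset, Hold}, keep only states in Sat with some successor in Z. Z1 = {Halt, Reset, Hold}; fixed.
Sat(EG (~busy & (send & start))) = {Halt, Reset, Hold}
AF (EG (~busy & (send & start))): least fixpoint, start Z0 = {Halt, Reset, Hold}, add states with every successor in Z. Already a fixed point.
Sat(AF (EG (~busy & (send & start)))) = {Halt, Reset, Hold}
Grant ∉ Sat(AF (EG (~busy & (send & start)))) = {Halt, Reset, Hold}, so the formula does not hold at Grant.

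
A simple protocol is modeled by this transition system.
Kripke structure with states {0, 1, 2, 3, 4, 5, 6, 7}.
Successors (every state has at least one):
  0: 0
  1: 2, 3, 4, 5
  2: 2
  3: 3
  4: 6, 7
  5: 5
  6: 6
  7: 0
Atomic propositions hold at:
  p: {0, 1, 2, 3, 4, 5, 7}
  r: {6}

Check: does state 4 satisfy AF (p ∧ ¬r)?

Yes

Sat(¬r) = {0, 1, 2, 3, 4, 5, 7}
Sat(p ∧ ¬r) = {0, 1, 2, 3, 4, 5, 7}
AF (p ∧ ¬r): least fixpoint, start Z0 = {0, 1, 2, 3, 4, 5, 7}, add states with every successor in Z. Already a fixed point.
Sat(AF (p ∧ ¬r)) = {0, 1, 2, 3, 4, 5, 7}
4 ∈ Sat(AF (p ∧ ¬r)) = {0, 1, 2, 3, 4, 5, 7}, so the formula holds at 4.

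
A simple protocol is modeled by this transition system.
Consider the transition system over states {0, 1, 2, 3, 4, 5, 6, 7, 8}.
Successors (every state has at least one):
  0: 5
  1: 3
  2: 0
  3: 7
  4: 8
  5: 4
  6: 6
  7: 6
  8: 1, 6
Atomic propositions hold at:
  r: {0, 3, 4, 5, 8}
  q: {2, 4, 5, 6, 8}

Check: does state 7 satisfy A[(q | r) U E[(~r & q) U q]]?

No

Sat(q | r) = {0, 2, 3, 4, 5, 6, 8}
Sat(~r) = {1, 2, 6, 7}
Sat(~r & q) = {2, 6}
E[(~r & q) U q]: least fixpoint, start Z0 = Sat(q) = {2, 4, 5, 6, 8}, add states in Sat(~r & q) with some successor in Z. Already a fixed point.
Sat(E[(~r & q) U q]) = {2, 4, 5, 6, 8}
A[(q | r) U E[(~r & q) U q]]: least fixpoint, start Z0 = Sat(E[(~r & q) U q]) = {2, 4, 5, 6, 8}, add states in Sat(q | r) with every successor in Z. Z1 = {0, 2, 4, 5, 6, 8}; fixed.
Sat(A[(q | r) U E[(~r & q) U q]]) = {0, 2, 4, 5, 6, 8}
7 ∉ Sat(A[(q | r) U E[(~r & q) U q]]) = {0, 2, 4, 5, 6, 8}, so the formula does not hold at 7.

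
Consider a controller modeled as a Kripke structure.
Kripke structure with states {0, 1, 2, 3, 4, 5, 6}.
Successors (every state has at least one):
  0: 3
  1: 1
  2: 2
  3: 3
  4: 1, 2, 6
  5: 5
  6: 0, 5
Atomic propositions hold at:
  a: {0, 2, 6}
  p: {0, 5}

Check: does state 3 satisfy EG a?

EG a: greatest fixpoint, start Z0 = {0, 2, 6}, keep only states in Sat with some successor in Z. Z1 = {2, 6}; Z2 = {2}; fixed.
Sat(EG a) = {2}
3 ∉ Sat(EG a) = {2}, so the formula does not hold at 3.

No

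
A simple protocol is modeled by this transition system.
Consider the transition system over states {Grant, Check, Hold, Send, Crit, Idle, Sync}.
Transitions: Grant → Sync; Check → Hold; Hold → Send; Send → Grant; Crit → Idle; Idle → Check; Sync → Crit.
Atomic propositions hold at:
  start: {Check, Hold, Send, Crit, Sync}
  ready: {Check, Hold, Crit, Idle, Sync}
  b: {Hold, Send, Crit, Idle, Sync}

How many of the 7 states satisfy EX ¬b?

2

Sat(¬b) = {Grant, Check}
Sat(EX ¬b) = {s : some successor in {Grant, Check}} = {Send, Idle}
|Sat(EX ¬b)| = |{Send, Idle}| = 2.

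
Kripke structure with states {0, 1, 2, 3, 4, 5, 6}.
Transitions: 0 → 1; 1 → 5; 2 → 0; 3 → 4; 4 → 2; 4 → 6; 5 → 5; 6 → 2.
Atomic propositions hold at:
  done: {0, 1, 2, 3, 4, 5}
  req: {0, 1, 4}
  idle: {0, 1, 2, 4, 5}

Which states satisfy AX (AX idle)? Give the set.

{0, 1, 2, 4, 5, 6}

Sat(AX idle) = {s : every successor in {0, 1, 2, 4, 5}} = {0, 1, 2, 3, 5, 6}
Sat(AX (AX idle)) = {s : every successor in {0, 1, 2, 3, 5, 6}} = {0, 1, 2, 4, 5, 6}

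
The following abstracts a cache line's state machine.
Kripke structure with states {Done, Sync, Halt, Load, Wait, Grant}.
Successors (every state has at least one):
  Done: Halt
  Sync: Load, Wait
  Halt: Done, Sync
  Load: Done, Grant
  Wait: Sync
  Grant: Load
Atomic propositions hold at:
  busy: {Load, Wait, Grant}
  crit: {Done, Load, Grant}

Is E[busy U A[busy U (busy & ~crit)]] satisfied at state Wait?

Sat(~crit) = {Sync, Halt, Wait}
Sat(busy & ~crit) = {Wait}
A[busy U (busy & ~crit)]: least fixpoint, start Z0 = Sat((busy & ~crit)) = {Wait}, add states in Sat(busy) with every successor in Z. Already a fixed point.
Sat(A[busy U (busy & ~crit)]) = {Wait}
E[busy U A[busy U (busy & ~crit)]]: least fixpoint, start Z0 = Sat(A[busy U (busy & ~crit)]) = {Wait}, add states in Sat(busy) with some successor in Z. Already a fixed point.
Sat(E[busy U A[busy U (busy & ~crit)]]) = {Wait}
Wait ∈ Sat(E[busy U A[busy U (busy & ~crit)]]) = {Wait}, so the formula holds at Wait.

Yes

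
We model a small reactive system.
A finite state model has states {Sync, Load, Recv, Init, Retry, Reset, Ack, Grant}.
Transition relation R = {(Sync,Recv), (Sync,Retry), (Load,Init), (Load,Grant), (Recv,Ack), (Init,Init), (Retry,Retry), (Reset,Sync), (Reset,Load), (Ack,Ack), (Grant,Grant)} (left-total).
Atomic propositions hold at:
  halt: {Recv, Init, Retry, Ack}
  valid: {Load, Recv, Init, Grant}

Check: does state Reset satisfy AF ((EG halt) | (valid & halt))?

EG halt: greatest fixpoint, start Z0 = {Recv, Init, Retry, Ack}, keep only states in Sat with some successor in Z. Already a fixed point.
Sat(EG halt) = {Recv, Init, Retry, Ack}
Sat(valid & halt) = {Recv, Init}
Sat((EG halt) | (valid & halt)) = {Recv, Init, Retry, Ack}
AF ((EG halt) | (valid & halt)): least fixpoint, start Z0 = {Recv, Init, Retry, Ack}, add states with every successor in Z. Z1 = {Sync, Recv, Init, Retry, Ack}; fixed.
Sat(AF ((EG halt) | (valid & halt))) = {Sync, Recv, Init, Retry, Ack}
Reset ∉ Sat(AF ((EG halt) | (valid & halt))) = {Sync, Recv, Init, Retry, Ack}, so the formula does not hold at Reset.

No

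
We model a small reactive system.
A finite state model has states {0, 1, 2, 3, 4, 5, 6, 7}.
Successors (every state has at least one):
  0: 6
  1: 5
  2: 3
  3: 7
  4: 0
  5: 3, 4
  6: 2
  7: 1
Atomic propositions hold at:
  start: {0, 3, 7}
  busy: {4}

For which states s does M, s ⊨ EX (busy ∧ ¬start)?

Sat(¬start) = {1, 2, 4, 5, 6}
Sat(busy ∧ ¬start) = {4}
Sat(EX (busy ∧ ¬start)) = {s : some successor in {4}} = {5}

{5}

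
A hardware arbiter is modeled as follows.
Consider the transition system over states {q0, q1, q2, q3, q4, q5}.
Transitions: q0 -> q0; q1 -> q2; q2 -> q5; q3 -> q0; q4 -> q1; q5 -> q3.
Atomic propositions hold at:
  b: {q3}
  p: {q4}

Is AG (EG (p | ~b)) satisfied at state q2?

Sat(~b) = {q0, q1, q2, q4, q5}
Sat(p | ~b) = {q0, q1, q2, q4, q5}
EG (p | ~b): greatest fixpoint, start Z0 = {q0, q1, q2, q4, q5}, keep only states in Sat with some successor in Z. Z1 = {q0, q1, q2, q4}; Z2 = {q0, q1, q4}; Z3 = {q0, q4}; Z4 = {q0}; fixed.
Sat(EG (p | ~b)) = {q0}
AG (EG (p | ~b)): greatest fixpoint, start Z0 = {q0}, keep only states in Sat with every successor in Z. Already a fixed point.
Sat(AG (EG (p | ~b))) = {q0}
q2 ∉ Sat(AG (EG (p | ~b))) = {q0}, so the formula does not hold at q2.

No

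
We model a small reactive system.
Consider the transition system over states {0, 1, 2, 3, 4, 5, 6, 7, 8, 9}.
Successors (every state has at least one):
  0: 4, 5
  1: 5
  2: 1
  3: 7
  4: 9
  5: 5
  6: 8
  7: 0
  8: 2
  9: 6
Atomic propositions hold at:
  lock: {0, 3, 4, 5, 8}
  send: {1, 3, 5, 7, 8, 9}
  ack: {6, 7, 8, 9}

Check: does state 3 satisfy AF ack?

Yes

AF ack: least fixpoint, start Z0 = {6, 7, 8, 9}, add states with every successor in Z. Z1 = {3, 4, 6, 7, 8, 9}; fixed.
Sat(AF ack) = {3, 4, 6, 7, 8, 9}
3 ∈ Sat(AF ack) = {3, 4, 6, 7, 8, 9}, so the formula holds at 3.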